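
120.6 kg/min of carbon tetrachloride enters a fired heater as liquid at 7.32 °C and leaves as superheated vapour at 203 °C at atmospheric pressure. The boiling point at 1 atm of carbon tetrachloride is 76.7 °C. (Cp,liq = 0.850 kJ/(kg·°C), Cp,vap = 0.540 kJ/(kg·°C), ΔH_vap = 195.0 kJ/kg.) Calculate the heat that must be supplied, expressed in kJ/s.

liquid 7.32→76.7 °C: 58.973 kJ/kg
vaporisation at 76.7 °C: 195 kJ/kg
vapour 76.7→203 °C: 68.202 kJ/kg
Δh = 58.973 + 195 + 68.202 = 322.18 kJ/kg
Q = ṁ·Δh = 120.6 kg/min × 322.18 kJ/kg = 38854 kJ/min
|Q| = 647.57 kW

Q = 648 kJ/s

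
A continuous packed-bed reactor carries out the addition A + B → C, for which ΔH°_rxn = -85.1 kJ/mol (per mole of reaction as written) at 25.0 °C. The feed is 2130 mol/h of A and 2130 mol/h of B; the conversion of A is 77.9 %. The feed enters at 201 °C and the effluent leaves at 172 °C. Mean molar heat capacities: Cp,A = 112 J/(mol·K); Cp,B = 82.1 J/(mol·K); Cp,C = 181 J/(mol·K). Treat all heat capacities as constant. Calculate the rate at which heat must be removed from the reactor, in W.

Q_out = 43400 W

Extent of reaction ξ = 0.779 × 2130 = 1659.3 mol/h
Reaction term: ξ·ΔH°_rxn = 1659.3 × -85.1 = -141200 kJ/h
Sensible, feed 201→25 °C: -72764 kJ/h
Outlet flows (mol/h): A 470.73, B 470.73, C 1659.3
Sensible, products 25→172 °C: 57579 kJ/h
Q = ΔH = -156390 kJ/h = -43.441 kW
Heat removed = 43441 W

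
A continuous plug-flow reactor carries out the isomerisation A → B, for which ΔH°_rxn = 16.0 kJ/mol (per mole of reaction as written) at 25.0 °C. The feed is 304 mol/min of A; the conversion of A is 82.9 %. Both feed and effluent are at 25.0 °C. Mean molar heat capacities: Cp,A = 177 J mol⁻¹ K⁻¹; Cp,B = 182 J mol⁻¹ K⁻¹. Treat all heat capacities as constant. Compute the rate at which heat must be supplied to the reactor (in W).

Q_in = 67200 W

Extent of reaction ξ = 0.829 × 304 = 252.02 mol/min
Reaction term: ξ·ΔH°_rxn = 252.02 × 16.0 = 4032.3 kJ/min
Q = ΔH = 4032.3 kJ/min = 67.204 kW
Heat supplied = 67204 W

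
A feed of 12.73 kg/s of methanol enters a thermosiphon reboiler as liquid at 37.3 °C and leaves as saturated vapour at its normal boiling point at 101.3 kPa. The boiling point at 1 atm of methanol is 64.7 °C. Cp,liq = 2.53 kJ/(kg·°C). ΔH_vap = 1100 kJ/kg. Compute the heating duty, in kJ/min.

liquid 37.3→64.7 °C: 69.322 kJ/kg
vaporisation at 64.7 °C: 1100 kJ/kg
Δh = 69.322 + 1100 = 1169.3 kJ/kg
Q = ṁ·Δh = 12.73 kg/s × 1169.3 kJ/kg = 14885 kJ/s
|Q| = 14885 kW = 893130 kJ/min

Q = 893000 kJ/min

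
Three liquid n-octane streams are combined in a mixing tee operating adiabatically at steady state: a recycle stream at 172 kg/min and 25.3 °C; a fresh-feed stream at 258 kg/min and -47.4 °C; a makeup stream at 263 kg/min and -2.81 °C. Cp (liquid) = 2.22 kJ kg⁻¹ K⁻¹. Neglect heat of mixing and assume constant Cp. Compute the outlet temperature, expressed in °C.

T_out = -12.4 °C

Adiabatic, steady state ⇒ Σ ṁᵢCp,ᵢ(T_out − Tᵢ) = 0
Σ ṁᵢCp,ᵢTᵢ = 172×2.22×25.3 + 258×2.22×-47.4 + 263×2.22×-2.81 = -19129
Σ ṁᵢCp,ᵢ = 172×2.22 + 258×2.22 + 263×2.22 = 1538.5
T_out = -19129 / 1538.5 = -12.434 °C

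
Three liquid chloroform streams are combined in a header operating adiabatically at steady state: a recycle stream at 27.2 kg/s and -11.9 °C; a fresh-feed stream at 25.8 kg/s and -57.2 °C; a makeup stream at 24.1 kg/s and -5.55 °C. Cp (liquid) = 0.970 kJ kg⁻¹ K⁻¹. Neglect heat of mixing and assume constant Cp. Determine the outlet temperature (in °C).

T_out = -25.1 °C

Energy balance with Q = 0: Σ ṁᵢCp,ᵢ(T_out − Tᵢ) = 0
T_out = Σ ṁᵢCp,ᵢTᵢ / Σ ṁᵢCp,ᵢ
      = -1875.2 / 74.787 = -25.074 °C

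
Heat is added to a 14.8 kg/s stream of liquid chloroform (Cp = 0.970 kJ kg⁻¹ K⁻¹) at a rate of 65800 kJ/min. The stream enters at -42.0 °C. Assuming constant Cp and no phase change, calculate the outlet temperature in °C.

T_out = 34.4 °C

Q = 65800 kJ/min = 1096.7 kJ/s
ΔT = Q/(ṁ·Cp) = 1096.7/(14.8×0.970) = 76.391 K
T_out = -42.0 + 76.391 = 34.391 °C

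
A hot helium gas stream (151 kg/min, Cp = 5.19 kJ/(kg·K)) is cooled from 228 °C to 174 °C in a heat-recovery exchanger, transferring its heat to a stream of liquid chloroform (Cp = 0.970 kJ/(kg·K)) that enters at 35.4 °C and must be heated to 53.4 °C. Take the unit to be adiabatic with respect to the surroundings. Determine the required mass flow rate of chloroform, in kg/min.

ṁ_c = 2420 kg/min

Heat released by hot stream: Q = 151 × 5.19 × (228 − 174) = 42319 kJ/min
Energy balance on cold side (adiabatic exchanger): Q = ṁ_c·Cp_c·(T_c,out − T_c,in)
ṁ_c = 42319 / [0.970 × (53.4 − 35.4)] = 2423.8 kg/min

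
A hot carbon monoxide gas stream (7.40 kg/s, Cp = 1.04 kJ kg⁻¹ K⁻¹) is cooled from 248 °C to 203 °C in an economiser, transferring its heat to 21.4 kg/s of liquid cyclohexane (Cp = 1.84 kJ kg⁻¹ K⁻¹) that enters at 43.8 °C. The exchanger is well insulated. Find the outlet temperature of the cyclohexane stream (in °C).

T_c,out = 52.6 °C

Heat released by hot stream: Q = 7.40 × 1.04 × (248 − 203) = 346.32 kJ/s
Energy balance on cold side (adiabatic exchanger): Q = ṁ_c·Cp_c·(T_c,out − T_c,in)
T_c,out = 43.8 + 346.32/(21.4 × 1.84) = 52.595 °C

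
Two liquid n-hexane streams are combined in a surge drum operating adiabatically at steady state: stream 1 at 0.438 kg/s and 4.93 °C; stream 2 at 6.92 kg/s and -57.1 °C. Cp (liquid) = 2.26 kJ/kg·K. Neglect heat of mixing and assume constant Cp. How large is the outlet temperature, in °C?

Energy balance with Q = 0: Σ ṁᵢCp,ᵢ(T_out − Tᵢ) = 0
T_out = Σ ṁᵢCp,ᵢTᵢ / Σ ṁᵢCp,ᵢ
      = -888.12 / 16.629 = -53.408 °C

T_out = -53.4 °C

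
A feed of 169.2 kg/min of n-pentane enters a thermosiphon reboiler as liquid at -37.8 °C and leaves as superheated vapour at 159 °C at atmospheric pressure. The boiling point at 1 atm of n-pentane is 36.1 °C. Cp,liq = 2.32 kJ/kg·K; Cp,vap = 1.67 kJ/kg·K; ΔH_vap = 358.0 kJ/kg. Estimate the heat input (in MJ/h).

Q = 7460 MJ/h

liquid -37.8→36.1 °C: 171.45 kJ/kg
vaporisation at 36.1 °C: 358 kJ/kg
vapour 36.1→159 °C: 205.24 kJ/kg
Δh = 171.45 + 358 + 205.24 = 734.69 kJ/kg
Q = ṁ·Δh = 169.2 kg/min × 734.69 kJ/kg = 124310 kJ/min
|Q| = 2071.8 kW = 7458.6 MJ/h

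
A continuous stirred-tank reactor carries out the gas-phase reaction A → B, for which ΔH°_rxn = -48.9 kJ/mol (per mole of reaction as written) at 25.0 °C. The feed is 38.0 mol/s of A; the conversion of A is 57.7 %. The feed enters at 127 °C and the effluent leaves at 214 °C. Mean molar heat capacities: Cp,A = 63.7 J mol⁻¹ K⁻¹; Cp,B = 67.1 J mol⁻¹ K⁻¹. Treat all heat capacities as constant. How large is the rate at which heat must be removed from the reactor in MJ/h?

Q_out = 3050 MJ/h

Extent of reaction ξ = 0.577 × 38.0 = 21.926 mol/s
Reaction term: ξ·ΔH°_rxn = 21.926 × -48.9 = -1072.2 kJ/s
Sensible, feed 127→25 °C: -246.9 kJ/s
Outlet flows (mol/s): A 16.074, B 21.926
Sensible, products 25→214 °C: 471.58 kJ/s
Q = ΔH = -847.5 kJ/s = -847.5 kW
Heat removed = 3051 MJ/h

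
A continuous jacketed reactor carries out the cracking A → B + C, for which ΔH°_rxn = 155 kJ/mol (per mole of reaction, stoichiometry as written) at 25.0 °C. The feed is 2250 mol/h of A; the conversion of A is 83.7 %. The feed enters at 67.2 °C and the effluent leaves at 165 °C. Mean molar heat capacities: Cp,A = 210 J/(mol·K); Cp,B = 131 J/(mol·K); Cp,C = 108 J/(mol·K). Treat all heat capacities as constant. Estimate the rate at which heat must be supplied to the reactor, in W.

Extent of reaction ξ = 0.837 × 2250 = 1883.2 mol/h
Reaction term: ξ·ΔH°_rxn = 1883.2 × 155 = 291900 kJ/h
Sensible, feed 67.2→25 °C: -19940 kJ/h
Outlet flows (mol/h): A 366.75, B 1883.2, C 1883.2
Sensible, products 25→165 °C: 73796 kJ/h
Q = ΔH = 345760 kJ/h = 96.045 kW
Heat supplied = 96045 W

Q_in = 96000 W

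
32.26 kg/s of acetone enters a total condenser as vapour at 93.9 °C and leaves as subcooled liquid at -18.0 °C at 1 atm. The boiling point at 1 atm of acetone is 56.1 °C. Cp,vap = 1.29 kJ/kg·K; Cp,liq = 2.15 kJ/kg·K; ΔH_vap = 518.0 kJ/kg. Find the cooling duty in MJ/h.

Q_c = 84300 MJ/h

vapour 93.9→56.1 °C: -48.762 kJ/kg
condensation at 56.1 °C: -518 kJ/kg
liquid 56.1→-18.0 °C: -159.31 kJ/kg
Δh = -48.762 + -518 + -159.31 = -726.08 kJ/kg
Q = ṁ·Δh = 32.26 kg/s × -726.08 kJ/kg = -23423 kJ/s
|Q| = 23423 kW = 84324 MJ/h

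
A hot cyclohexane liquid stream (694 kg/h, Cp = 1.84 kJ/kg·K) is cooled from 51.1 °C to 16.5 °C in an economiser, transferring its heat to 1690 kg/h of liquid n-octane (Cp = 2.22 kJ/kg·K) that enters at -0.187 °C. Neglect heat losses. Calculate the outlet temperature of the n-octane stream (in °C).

T_c,out = 11.6 °C

Heat released by hot stream: Q = 694 × 1.84 × (51.1 − 16.5) = 44183 kJ/h
Energy balance on cold side (adiabatic exchanger): Q = ṁ_c·Cp_c·(T_c,out − T_c,in)
T_c,out = -0.187 + 44183/(1690 × 2.22) = 11.589 °C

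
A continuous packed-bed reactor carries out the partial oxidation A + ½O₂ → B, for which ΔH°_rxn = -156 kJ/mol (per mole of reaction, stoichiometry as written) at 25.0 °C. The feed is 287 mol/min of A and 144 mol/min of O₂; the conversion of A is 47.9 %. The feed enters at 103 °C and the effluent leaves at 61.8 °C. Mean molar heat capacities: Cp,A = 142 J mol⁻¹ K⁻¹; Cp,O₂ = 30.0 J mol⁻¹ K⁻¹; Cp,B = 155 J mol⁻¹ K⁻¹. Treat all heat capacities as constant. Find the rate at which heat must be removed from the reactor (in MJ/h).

Q_out = 1400 MJ/h

Extent of reaction ξ = 0.479 × 287 = 137.47 mol/min
Reaction term: ξ·ΔH°_rxn = 137.47 × -156 = -21446 kJ/min
Sensible, feed 103→25 °C: -3515.8 kJ/min
Outlet flows (mol/min): A 149.53, O₂ 75.264, B 137.47
Sensible, products 25→61.8 °C: 1648.6 kJ/min
Q = ΔH = -23313 kJ/min = -388.55 kW
Heat removed = 1398.8 MJ/h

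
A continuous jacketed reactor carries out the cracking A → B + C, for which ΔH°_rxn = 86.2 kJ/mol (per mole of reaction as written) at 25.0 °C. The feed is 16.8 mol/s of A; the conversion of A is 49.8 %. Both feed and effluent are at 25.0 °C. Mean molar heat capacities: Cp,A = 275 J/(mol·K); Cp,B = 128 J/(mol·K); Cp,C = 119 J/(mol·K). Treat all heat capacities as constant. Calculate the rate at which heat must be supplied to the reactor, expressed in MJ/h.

Extent of reaction ξ = 0.498 × 16.8 = 8.3664 mol/s
Reaction term: ξ·ΔH°_rxn = 8.3664 × 86.2 = 721.18 kJ/s
Q = ΔH = 721.18 kJ/s = 721.18 kW
Heat supplied = 2596.3 MJ/h

Q_in = 2600 MJ/h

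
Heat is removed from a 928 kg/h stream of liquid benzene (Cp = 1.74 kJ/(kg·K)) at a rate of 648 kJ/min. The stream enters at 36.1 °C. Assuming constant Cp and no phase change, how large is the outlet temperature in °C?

Q = 648 kJ/min = 38880 kJ/h
ΔT = Q/(ṁ·Cp) = 38880/(928×1.74) = 24.078 K
T_out = 36.1 − 24.078 = 12.022 °C

T_out = 12.0 °C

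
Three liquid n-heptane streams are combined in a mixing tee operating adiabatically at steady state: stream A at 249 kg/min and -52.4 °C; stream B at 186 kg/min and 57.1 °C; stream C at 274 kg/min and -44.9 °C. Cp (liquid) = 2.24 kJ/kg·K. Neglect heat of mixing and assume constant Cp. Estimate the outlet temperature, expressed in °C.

T_out = -20.8 °C

Energy balance with Q = 0: Σ ṁᵢCp,ᵢ(T_out − Tᵢ) = 0
Σ ṁᵢCp,ᵢTᵢ = 249×2.24×-52.4 + 186×2.24×57.1 + 274×2.24×-44.9 = -32994
Σ ṁᵢCp,ᵢ = 249×2.24 + 186×2.24 + 274×2.24 = 1588.2
T_out = -32994 / 1588.2 = -20.775 °C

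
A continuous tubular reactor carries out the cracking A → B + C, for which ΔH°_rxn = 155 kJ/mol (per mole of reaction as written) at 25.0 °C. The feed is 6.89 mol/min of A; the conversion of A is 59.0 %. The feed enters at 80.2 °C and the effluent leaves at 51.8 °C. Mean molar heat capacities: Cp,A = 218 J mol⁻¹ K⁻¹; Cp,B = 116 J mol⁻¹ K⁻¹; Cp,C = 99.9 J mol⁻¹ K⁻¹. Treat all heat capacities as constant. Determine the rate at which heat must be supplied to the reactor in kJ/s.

Extent of reaction ξ = 0.590 × 6.89 = 4.0651 mol/min
Reaction term: ξ·ΔH°_rxn = 4.0651 × 155 = 630.09 kJ/min
Sensible, feed 80.2→25 °C: -82.912 kJ/min
Outlet flows (mol/min): A 2.8249, B 4.0651, C 4.0651
Sensible, products 25→51.8 °C: 40.025 kJ/min
Q = ΔH = 587.2 kJ/min = 9.7867 kW
Heat supplied = 9.7867 kJ/s

Q_in = 9.79 kJ/s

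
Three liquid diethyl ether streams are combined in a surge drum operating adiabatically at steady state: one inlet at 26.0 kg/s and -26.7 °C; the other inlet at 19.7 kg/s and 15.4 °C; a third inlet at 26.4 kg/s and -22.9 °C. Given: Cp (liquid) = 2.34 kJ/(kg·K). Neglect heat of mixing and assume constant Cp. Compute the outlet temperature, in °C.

Energy balance with Q = 0: Σ ṁᵢCp,ᵢ(T_out − Tᵢ) = 0
T_out = Σ ṁᵢCp,ᵢTᵢ / Σ ṁᵢCp,ᵢ
      = -2329.2 / 168.71 = -13.806 °C

T_out = -13.8 °C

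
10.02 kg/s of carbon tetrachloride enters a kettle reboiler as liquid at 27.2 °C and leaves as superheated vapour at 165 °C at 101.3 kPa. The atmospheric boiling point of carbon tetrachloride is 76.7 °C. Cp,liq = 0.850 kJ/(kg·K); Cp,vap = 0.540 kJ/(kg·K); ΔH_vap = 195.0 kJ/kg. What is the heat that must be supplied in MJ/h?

Q = 10300 MJ/h

liquid 27.2→76.7 °C: 42.075 kJ/kg
vaporisation at 76.7 °C: 195 kJ/kg
vapour 76.7→165 °C: 47.682 kJ/kg
Δh = 42.075 + 195 + 47.682 = 284.76 kJ/kg
Q = ṁ·Δh = 10.02 kg/s × 284.76 kJ/kg = 2853.3 kJ/s
|Q| = 2853.3 kW = 10272 MJ/h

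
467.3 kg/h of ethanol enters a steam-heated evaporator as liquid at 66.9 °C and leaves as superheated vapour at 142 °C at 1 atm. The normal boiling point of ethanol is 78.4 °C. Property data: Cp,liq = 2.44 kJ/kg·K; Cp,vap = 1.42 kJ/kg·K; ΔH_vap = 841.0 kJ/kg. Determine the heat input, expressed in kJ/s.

Q = 125 kJ/s

liquid 66.9→78.4 °C: 28.06 kJ/kg
vaporisation at 78.4 °C: 841 kJ/kg
vapour 78.4→142 °C: 90.312 kJ/kg
Δh = 28.06 + 841 + 90.312 = 959.37 kJ/kg
Q = ṁ·Δh = 467.3 kg/h × 959.37 kJ/kg = 448310 kJ/h
|Q| = 124.53 kW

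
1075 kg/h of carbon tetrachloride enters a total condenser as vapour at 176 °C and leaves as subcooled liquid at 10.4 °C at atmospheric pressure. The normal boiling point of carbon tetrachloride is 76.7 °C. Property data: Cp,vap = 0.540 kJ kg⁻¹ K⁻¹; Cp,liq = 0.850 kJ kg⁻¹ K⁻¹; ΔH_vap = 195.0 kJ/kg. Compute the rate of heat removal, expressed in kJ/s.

vapour 176→76.7 °C: -53.622 kJ/kg
condensation at 76.7 °C: -195 kJ/kg
liquid 76.7→10.4 °C: -56.355 kJ/kg
Δh = -53.622 + -195 + -56.355 = -304.98 kJ/kg
Q = ṁ·Δh = 1075 kg/h × -304.98 kJ/kg = -327850 kJ/h
|Q| = 91.07 kW

Q_c = 91.1 kJ/s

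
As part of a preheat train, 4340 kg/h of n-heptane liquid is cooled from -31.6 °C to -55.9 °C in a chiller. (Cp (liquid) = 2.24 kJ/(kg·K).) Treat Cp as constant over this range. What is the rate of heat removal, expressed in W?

Q_c = 65600 W

Q = ṁ·Cp·ΔT = 4340 × 2.24 × (-55.9 − -31.6) = -236230 kJ/h
Converting: 236230 / 3600 s = 65.621 kW
Cooling duty = 65621 W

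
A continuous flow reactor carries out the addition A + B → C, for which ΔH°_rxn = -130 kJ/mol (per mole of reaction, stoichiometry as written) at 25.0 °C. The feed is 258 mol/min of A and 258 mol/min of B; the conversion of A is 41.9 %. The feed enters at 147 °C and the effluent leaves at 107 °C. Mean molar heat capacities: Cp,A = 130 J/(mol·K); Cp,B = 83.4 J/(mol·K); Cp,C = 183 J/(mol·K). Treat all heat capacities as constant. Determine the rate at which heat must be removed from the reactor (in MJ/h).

Q_out = 992 MJ/h

Extent of reaction ξ = 0.419 × 258 = 108.1 mol/min
Reaction term: ξ·ΔH°_rxn = 108.1 × -130 = -14053 kJ/min
Sensible, feed 147→25 °C: -6717 kJ/min
Outlet flows (mol/min): A 149.9, B 149.9, C 108.1
Sensible, products 25→107 °C: 4245.2 kJ/min
Q = ΔH = -16525 kJ/min = -275.42 kW
Heat removed = 991.5 MJ/h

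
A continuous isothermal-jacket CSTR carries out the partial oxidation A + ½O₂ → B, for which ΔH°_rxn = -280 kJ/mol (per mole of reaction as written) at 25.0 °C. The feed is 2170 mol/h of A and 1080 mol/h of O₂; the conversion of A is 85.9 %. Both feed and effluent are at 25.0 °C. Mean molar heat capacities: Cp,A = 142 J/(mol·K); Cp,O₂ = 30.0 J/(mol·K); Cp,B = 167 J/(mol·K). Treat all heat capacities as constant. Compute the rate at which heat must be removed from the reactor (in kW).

Extent of reaction ξ = 0.859 × 2170 = 1864 mol/h
Reaction term: ξ·ΔH°_rxn = 1864 × -280 = -521930 kJ/h
Q = ΔH = -521930 kJ/h = -144.98 kW
Heat removed = 144.98 kW

Q_out = 145 kW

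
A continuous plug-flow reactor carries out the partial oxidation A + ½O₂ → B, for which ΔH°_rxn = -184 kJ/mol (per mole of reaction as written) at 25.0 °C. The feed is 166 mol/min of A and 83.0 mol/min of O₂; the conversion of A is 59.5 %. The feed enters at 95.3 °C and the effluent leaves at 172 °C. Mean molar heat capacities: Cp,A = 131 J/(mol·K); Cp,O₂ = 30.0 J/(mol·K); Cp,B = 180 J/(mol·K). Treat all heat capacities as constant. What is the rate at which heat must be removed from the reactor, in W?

Q_out = 264000 W

Extent of reaction ξ = 0.595 × 166 = 98.77 mol/min
Reaction term: ξ·ΔH°_rxn = 98.77 × -184 = -18174 kJ/min
Sensible, feed 95.3→25 °C: -1703.8 kJ/min
Outlet flows (mol/min): A 67.23, O₂ 33.615, B 98.77
Sensible, products 25→172 °C: 4056.3 kJ/min
Q = ΔH = -15821 kJ/min = -263.69 kW
Heat removed = 263690 W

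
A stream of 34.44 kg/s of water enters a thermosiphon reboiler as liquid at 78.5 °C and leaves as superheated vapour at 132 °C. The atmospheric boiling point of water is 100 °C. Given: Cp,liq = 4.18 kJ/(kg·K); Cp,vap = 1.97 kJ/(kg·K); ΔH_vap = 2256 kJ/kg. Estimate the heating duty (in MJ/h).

liquid 78.5→100 °C: 89.87 kJ/kg
vaporisation at 100 °C: 2256 kJ/kg
vapour 100→132 °C: 63.04 kJ/kg
Δh = 89.87 + 2256 + 63.04 = 2408.9 kJ/kg
Q = ṁ·Δh = 34.44 kg/s × 2408.9 kJ/kg = 82963 kJ/s
|Q| = 82963 kW = 298670 MJ/h

Q = 299000 MJ/h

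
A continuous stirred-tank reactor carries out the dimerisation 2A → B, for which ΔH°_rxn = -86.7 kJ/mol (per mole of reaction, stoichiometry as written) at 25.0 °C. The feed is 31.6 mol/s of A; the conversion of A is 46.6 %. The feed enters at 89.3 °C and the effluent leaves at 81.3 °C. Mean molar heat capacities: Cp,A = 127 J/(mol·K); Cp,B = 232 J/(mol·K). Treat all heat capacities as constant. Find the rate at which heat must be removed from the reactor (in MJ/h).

Q_out = 2450 MJ/h

Extent of reaction ξ = 0.466 × 31.6 / 2 = 7.3628 mol/s
Reaction term: ξ·ΔH°_rxn = 7.3628 × -86.7 = -638.35 kJ/s
Sensible, feed 89.3→25 °C: -258.05 kJ/s
Outlet flows (mol/s): A 16.874, B 7.3628
Sensible, products 25→81.3 °C: 216.82 kJ/s
Q = ΔH = -679.58 kJ/s = -679.58 kW
Heat removed = 2446.5 MJ/h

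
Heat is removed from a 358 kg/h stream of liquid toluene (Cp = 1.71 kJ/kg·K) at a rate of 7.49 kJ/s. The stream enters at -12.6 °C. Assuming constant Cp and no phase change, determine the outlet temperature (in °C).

Q = 7.49 kJ/s = 26964 kJ/h
ΔT = Q/(ṁ·Cp) = 26964/(358×1.71) = 44.046 K
T_out = -12.6 − 44.046 = -56.646 °C

T_out = -56.6 °C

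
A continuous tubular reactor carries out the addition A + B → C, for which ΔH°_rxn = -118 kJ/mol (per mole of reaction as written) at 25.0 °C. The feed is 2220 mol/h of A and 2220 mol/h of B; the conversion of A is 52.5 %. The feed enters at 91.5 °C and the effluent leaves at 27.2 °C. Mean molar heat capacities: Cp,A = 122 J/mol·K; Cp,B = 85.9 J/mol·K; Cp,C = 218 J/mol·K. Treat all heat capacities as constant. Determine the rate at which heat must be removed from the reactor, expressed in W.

Extent of reaction ξ = 0.525 × 2220 = 1165.5 mol/h
Reaction term: ξ·ΔH°_rxn = 1165.5 × -118 = -137530 kJ/h
Sensible, feed 91.5→25 °C: -30692 kJ/h
Outlet flows (mol/h): A 1054.5, B 1054.5, C 1165.5
Sensible, products 25→27.2 °C: 1041.3 kJ/h
Q = ΔH = -167180 kJ/h = -46.439 kW
Heat removed = 46439 W

Q_out = 46400 W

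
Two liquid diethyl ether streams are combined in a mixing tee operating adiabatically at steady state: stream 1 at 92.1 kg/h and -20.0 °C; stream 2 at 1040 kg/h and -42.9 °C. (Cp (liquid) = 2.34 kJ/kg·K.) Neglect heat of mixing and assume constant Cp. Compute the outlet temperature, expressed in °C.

T_out = -41.0 °C

Energy balance with Q = 0: Σ ṁᵢCp,ᵢ(T_out − Tᵢ) = 0
T_out = Σ ṁᵢCp,ᵢTᵢ / Σ ṁᵢCp,ᵢ
      = -108710 / 2649.1 = -41.037 °C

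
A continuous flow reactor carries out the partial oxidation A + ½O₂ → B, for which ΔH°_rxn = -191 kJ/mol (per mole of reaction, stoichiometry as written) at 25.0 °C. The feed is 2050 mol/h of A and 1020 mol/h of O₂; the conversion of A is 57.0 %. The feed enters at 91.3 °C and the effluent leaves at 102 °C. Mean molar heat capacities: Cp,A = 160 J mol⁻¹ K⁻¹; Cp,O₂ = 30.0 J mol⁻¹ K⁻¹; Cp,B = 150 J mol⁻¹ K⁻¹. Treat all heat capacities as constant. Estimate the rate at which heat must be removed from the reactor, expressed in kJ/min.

Extent of reaction ξ = 0.570 × 2050 = 1168.5 mol/h
Reaction term: ξ·ΔH°_rxn = 1168.5 × -191 = -223180 kJ/h
Sensible, feed 91.3→25 °C: -23775 kJ/h
Outlet flows (mol/h): A 881.5, O₂ 435.75, B 1168.5
Sensible, products 25→102 °C: 25363 kJ/h
Q = ΔH = -221600 kJ/h = -61.554 kW
Heat removed = 3693.3 kJ/min

Q_out = 3690 kJ/min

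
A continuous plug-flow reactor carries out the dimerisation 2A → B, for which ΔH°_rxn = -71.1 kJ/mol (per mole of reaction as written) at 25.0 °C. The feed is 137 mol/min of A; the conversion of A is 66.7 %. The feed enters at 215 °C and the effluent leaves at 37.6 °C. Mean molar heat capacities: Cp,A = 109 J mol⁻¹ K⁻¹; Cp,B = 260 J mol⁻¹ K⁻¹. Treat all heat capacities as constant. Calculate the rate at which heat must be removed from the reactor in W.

Extent of reaction ξ = 0.667 × 137 / 2 = 45.69 mol/min
Reaction term: ξ·ΔH°_rxn = 45.69 × -71.1 = -3248.5 kJ/min
Sensible, feed 215→25 °C: -2837.3 kJ/min
Outlet flows (mol/min): A 45.621, B 45.69
Sensible, products 25→37.6 °C: 212.33 kJ/min
Q = ΔH = -5873.5 kJ/min = -97.891 kW
Heat removed = 97891 W

Q_out = 97900 W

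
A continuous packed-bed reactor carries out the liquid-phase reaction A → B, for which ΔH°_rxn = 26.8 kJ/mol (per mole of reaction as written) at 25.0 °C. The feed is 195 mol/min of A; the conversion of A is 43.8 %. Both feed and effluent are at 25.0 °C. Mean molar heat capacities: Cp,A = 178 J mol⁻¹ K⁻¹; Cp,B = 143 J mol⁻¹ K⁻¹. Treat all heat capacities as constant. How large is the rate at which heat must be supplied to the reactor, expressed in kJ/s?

Q_in = 38.1 kJ/s

Extent of reaction ξ = 0.438 × 195 = 85.41 mol/min
Reaction term: ξ·ΔH°_rxn = 85.41 × 26.8 = 2289 kJ/min
Q = ΔH = 2289 kJ/min = 38.15 kW
Heat supplied = 38.15 kJ/s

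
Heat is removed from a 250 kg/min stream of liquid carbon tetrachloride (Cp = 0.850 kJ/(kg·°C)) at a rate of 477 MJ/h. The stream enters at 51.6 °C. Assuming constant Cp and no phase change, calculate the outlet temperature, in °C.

Q = 477 MJ/h = 7950 kJ/min
ΔT = Q/(ṁ·Cp) = 7950/(250×0.850) = 37.412 K
T_out = 51.6 − 37.412 = 14.188 °C

T_out = 14.2 °C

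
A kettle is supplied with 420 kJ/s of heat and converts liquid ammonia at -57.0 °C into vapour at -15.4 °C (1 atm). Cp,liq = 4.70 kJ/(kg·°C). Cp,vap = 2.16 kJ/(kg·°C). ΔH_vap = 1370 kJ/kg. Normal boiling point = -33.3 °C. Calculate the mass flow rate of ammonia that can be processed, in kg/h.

ṁ = 995 kg/h

Δh = 4.70×(-33.3−-57.0) + 1370 + 2.16×(-15.4−-33.3) = 1520.1 kJ/kg
Q = 420 kJ/s = 420 kJ/s = 1.512e+06 kJ/h
ṁ = Q/Δh = 1.512e+06 / 1520.1 = 994.7 kg/h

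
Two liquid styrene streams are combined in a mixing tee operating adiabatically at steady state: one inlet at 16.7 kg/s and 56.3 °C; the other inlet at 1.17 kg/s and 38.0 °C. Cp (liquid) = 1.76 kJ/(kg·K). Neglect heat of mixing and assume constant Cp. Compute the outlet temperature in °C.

T_out = 55.1 °C

Energy balance with Q = 0: Σ ṁᵢCp,ᵢ(T_out − Tᵢ) = 0
T_out = Σ ṁᵢCp,ᵢTᵢ / Σ ṁᵢCp,ᵢ
      = 1733 / 31.451 = 55.102 °C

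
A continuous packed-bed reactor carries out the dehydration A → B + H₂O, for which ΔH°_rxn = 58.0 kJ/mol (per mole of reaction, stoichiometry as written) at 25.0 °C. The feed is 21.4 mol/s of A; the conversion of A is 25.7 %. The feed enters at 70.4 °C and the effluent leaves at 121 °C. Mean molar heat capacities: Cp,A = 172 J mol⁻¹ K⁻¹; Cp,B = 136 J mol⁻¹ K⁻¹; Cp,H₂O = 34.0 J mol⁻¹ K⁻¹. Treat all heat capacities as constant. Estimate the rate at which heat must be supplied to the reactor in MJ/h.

Extent of reaction ξ = 0.257 × 21.4 = 5.4998 mol/s
Reaction term: ξ·ΔH°_rxn = 5.4998 × 58.0 = 318.99 kJ/s
Sensible, feed 70.4→25 °C: -167.11 kJ/s
Outlet flows (mol/s): A 15.9, B 5.4998, H₂O 5.4998
Sensible, products 25→121 °C: 352.3 kJ/s
Q = ΔH = 504.18 kJ/s = 504.18 kW
Heat supplied = 1815.1 MJ/h

Q_in = 1820 MJ/h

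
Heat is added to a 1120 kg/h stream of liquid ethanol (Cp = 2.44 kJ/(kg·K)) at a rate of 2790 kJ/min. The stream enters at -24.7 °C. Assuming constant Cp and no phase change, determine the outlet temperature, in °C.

T_out = 36.6 °C

Q = 2790 kJ/min = 167400 kJ/h
ΔT = Q/(ṁ·Cp) = 167400/(1120×2.44) = 61.256 K
T_out = -24.7 + 61.256 = 36.556 °C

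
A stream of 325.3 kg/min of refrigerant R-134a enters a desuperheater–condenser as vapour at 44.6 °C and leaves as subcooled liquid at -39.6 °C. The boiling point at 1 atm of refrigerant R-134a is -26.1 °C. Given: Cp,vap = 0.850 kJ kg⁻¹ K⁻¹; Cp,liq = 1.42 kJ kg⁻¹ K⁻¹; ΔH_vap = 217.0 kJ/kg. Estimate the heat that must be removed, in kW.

Q_c = 1610 kW

vapour 44.6→-26.1 °C: -60.095 kJ/kg
condensation at -26.1 °C: -217 kJ/kg
liquid -26.1→-39.6 °C: -19.17 kJ/kg
Δh = -60.095 + -217 + -19.17 = -296.26 kJ/kg
Q = ṁ·Δh = 325.3 kg/min × -296.26 kJ/kg = -96375 kJ/min
|Q| = 1606.3 kW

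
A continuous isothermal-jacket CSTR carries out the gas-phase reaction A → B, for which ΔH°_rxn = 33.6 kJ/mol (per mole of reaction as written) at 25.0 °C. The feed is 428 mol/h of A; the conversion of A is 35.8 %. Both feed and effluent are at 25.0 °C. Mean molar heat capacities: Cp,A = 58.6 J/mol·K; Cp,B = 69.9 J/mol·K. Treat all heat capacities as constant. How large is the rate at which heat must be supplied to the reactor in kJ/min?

Extent of reaction ξ = 0.358 × 428 = 153.22 mol/h
Reaction term: ξ·ΔH°_rxn = 153.22 × 33.6 = 5148.3 kJ/h
Q = ΔH = 5148.3 kJ/h = 1.4301 kW
Heat supplied = 85.805 kJ/min

Q_in = 85.8 kJ/min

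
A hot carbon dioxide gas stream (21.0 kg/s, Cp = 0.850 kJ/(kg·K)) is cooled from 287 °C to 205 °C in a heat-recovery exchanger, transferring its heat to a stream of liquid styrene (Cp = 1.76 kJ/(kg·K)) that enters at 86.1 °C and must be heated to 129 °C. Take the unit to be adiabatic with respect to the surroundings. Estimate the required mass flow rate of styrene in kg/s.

ṁ_c = 19.4 kg/s

Heat released by hot stream: Q = 21.0 × 0.850 × (287 − 205) = 1463.7 kJ/s
Energy balance on cold side (adiabatic exchanger): Q = ṁ_c·Cp_c·(T_c,out − T_c,in)
ṁ_c = 1463.7 / [1.76 × (129 − 86.1)] = 19.386 kg/s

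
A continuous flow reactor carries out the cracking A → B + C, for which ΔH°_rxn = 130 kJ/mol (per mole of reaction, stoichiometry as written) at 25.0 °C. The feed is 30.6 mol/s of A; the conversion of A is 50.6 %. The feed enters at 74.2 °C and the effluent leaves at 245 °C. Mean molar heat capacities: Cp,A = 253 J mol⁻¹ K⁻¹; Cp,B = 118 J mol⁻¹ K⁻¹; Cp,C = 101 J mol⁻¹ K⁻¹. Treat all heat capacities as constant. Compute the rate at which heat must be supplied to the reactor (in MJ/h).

Extent of reaction ξ = 0.506 × 30.6 = 15.484 mol/s
Reaction term: ξ·ΔH°_rxn = 15.484 × 130 = 2012.9 kJ/s
Sensible, feed 74.2→25 °C: -380.9 kJ/s
Outlet flows (mol/s): A 15.116, B 15.484, C 15.484
Sensible, products 25→245 °C: 1587.4 kJ/s
Q = ΔH = 3219.4 kJ/s = 3219.4 kW
Heat supplied = 11590 MJ/h

Q_in = 11600 MJ/h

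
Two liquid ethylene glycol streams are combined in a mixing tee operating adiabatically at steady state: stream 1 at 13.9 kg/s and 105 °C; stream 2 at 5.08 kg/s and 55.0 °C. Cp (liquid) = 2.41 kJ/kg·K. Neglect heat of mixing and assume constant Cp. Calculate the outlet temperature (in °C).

No heat crosses the boundary, so H_out = H_in.
Σ ṁᵢCp,ᵢTᵢ = 13.9×2.41×105 + 5.08×2.41×55.0 = 4190.7
Σ ṁᵢCp,ᵢ = 13.9×2.41 + 5.08×2.41 = 45.742
T_out = 4190.7 / 45.742 = 91.617 °C

T_out = 91.6 °C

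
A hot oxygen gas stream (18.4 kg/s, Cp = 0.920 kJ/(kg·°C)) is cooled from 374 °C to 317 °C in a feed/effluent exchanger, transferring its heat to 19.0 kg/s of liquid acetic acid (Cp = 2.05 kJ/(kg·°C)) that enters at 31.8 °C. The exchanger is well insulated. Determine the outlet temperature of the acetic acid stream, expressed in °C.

Heat released by hot stream: Q = 18.4 × 0.920 × (374 − 317) = 964.9 kJ/s
Energy balance on cold side (adiabatic exchanger): Q = ṁ_c·Cp_c·(T_c,out − T_c,in)
T_c,out = 31.8 + 964.9/(19.0 × 2.05) = 56.573 °C

T_c,out = 56.6 °C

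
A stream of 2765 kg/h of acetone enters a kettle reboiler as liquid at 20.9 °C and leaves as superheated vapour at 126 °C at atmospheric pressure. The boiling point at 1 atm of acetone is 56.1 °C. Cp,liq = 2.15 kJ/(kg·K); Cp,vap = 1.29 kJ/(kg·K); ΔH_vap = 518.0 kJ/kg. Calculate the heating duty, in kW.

liquid 20.9→56.1 °C: 75.68 kJ/kg
vaporisation at 56.1 °C: 518 kJ/kg
vapour 56.1→126 °C: 90.171 kJ/kg
Δh = 75.68 + 518 + 90.171 = 683.85 kJ/kg
Q = ṁ·Δh = 2765 kg/h × 683.85 kJ/kg = 1.8908e+06 kJ/h
|Q| = 525.24 kW

Q = 525 kW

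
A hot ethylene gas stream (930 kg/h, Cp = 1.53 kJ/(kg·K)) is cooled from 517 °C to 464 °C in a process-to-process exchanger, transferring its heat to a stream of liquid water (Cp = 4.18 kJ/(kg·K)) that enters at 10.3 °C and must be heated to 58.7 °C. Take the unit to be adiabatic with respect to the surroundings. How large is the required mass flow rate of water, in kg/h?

ṁ_c = 373 kg/h

Heat released by hot stream: Q = 930 × 1.53 × (517 − 464) = 75414 kJ/h
Energy balance on cold side (adiabatic exchanger): Q = ṁ_c·Cp_c·(T_c,out − T_c,in)
ṁ_c = 75414 / [4.18 × (58.7 − 10.3)] = 372.76 kg/h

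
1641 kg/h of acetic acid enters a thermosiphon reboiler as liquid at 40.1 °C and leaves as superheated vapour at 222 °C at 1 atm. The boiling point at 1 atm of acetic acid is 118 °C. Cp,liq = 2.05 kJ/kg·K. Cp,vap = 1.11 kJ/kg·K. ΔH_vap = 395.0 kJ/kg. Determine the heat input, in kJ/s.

liquid 40.1→118 °C: 159.69 kJ/kg
vaporisation at 118 °C: 395 kJ/kg
vapour 118→222 °C: 115.44 kJ/kg
Δh = 159.69 + 395 + 115.44 = 670.13 kJ/kg
Q = ṁ·Δh = 1641 kg/h × 670.13 kJ/kg = 1.0997e+06 kJ/h
|Q| = 305.47 kW

Q = 305 kJ/s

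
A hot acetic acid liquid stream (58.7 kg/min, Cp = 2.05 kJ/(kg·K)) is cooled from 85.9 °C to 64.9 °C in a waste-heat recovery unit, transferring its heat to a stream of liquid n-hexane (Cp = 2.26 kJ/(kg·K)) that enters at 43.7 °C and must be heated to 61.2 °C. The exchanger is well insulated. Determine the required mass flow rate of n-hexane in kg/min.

ṁ_c = 63.9 kg/min

Heat released by hot stream: Q = 58.7 × 2.05 × (85.9 − 64.9) = 2527 kJ/min
Energy balance on cold side (adiabatic exchanger): Q = ṁ_c·Cp_c·(T_c,out − T_c,in)
ṁ_c = 2527 / [2.26 × (61.2 − 43.7)] = 63.895 kg/min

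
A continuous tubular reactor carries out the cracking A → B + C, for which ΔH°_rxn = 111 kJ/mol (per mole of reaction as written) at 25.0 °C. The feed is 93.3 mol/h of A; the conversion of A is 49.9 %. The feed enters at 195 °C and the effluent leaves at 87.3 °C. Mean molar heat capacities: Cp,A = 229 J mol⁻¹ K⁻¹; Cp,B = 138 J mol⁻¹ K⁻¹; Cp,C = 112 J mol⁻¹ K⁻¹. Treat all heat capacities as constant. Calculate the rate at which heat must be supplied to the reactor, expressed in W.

Extent of reaction ξ = 0.499 × 93.3 = 46.557 mol/h
Reaction term: ξ·ΔH°_rxn = 46.557 × 111 = 5167.8 kJ/h
Sensible, feed 195→25 °C: -3632.2 kJ/h
Outlet flows (mol/h): A 46.743, B 46.557, C 46.557
Sensible, products 25→87.3 °C: 1392 kJ/h
Q = ΔH = 2927.6 kJ/h = 0.81323 kW
Heat supplied = 813.23 W

Q_in = 813 W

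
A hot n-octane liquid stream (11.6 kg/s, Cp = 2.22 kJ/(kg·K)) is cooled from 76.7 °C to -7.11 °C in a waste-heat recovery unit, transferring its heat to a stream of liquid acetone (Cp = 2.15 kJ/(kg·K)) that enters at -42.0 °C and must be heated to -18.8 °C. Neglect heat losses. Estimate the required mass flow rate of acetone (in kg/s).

Heat released by hot stream: Q = 11.6 × 2.22 × (76.7 − -7.11) = 2158.3 kJ/s
Energy balance on cold side (adiabatic exchanger): Q = ṁ_c·Cp_c·(T_c,out − T_c,in)
ṁ_c = 2158.3 / [2.15 × (-18.8 − -42.0)] = 43.269 kg/s

ṁ_c = 43.3 kg/s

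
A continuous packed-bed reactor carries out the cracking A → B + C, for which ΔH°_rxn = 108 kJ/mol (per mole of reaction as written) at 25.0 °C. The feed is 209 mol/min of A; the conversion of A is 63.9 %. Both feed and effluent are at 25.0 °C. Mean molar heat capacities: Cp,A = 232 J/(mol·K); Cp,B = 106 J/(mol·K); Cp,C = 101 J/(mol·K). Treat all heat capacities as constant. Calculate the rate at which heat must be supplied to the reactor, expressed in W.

Extent of reaction ξ = 0.639 × 209 = 133.55 mol/min
Reaction term: ξ·ΔH°_rxn = 133.55 × 108 = 14424 kJ/min
Q = ΔH = 14424 kJ/min = 240.39 kW
Heat supplied = 240390 W

Q_in = 240000 W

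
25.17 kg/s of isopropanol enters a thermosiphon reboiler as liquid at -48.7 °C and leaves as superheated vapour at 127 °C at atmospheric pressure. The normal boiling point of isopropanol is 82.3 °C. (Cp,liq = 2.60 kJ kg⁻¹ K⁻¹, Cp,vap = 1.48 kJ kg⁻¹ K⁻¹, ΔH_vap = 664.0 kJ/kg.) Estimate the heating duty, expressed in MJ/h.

liquid -48.7→82.3 °C: 340.6 kJ/kg
vaporisation at 82.3 °C: 664 kJ/kg
vapour 82.3→127 °C: 66.156 kJ/kg
Δh = 340.6 + 664 + 66.156 = 1070.8 kJ/kg
Q = ṁ·Δh = 25.17 kg/s × 1070.8 kJ/kg = 26951 kJ/s
|Q| = 26951 kW = 97023 MJ/h

Q = 97000 MJ/h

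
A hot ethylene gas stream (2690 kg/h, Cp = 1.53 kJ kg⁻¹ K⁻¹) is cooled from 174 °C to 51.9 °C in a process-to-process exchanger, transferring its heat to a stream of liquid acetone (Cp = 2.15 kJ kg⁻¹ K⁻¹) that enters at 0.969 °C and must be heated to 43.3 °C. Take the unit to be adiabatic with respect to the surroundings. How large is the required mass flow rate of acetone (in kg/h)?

ṁ_c = 5520 kg/h

Heat released by hot stream: Q = 2690 × 1.53 × (174 − 51.9) = 502530 kJ/h
Energy balance on cold side (adiabatic exchanger): Q = ṁ_c·Cp_c·(T_c,out − T_c,in)
ṁ_c = 502530 / [2.15 × (43.3 − 0.969)] = 5521.6 kg/h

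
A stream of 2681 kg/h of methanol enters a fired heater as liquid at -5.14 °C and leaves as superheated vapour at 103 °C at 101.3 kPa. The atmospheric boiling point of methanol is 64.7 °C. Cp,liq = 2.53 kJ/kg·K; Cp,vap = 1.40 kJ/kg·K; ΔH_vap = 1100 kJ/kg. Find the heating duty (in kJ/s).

liquid -5.14→64.7 °C: 176.7 kJ/kg
vaporisation at 64.7 °C: 1100 kJ/kg
vapour 64.7→103 °C: 53.62 kJ/kg
Δh = 176.7 + 1100 + 53.62 = 1330.3 kJ/kg
Q = ṁ·Δh = 2681 kg/h × 1330.3 kJ/kg = 3.5666e+06 kJ/h
|Q| = 990.72 kW

Q = 991 kJ/s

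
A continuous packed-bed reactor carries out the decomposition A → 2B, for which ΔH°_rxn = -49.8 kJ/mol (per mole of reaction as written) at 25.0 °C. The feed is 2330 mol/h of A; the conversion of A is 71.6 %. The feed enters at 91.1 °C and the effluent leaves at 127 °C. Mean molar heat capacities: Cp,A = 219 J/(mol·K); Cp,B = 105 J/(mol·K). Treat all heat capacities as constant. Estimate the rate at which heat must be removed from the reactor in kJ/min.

Q_out = 1100 kJ/min

Extent of reaction ξ = 0.716 × 2330 = 1668.3 mol/h
Reaction term: ξ·ΔH°_rxn = 1668.3 × -49.8 = -83080 kJ/h
Sensible, feed 91.1→25 °C: -33729 kJ/h
Outlet flows (mol/h): A 661.72, B 3336.6
Sensible, products 25→127 °C: 50516 kJ/h
Q = ΔH = -66293 kJ/h = -18.415 kW
Heat removed = 1104.9 kJ/min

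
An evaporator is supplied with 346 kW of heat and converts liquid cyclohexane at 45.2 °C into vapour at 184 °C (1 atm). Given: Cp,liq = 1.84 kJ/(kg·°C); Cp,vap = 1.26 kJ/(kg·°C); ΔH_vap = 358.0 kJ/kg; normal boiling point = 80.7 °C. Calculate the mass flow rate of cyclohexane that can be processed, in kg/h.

ṁ = 2250 kg/h

Δh = 1.84×(80.7−45.2) + 358.0 + 1.26×(184−80.7) = 553.48 kJ/kg
Q = 346 kW = 346 kJ/s = 1.2456e+06 kJ/h
ṁ = Q/Δh = 1.2456e+06 / 553.48 = 2250.5 kg/h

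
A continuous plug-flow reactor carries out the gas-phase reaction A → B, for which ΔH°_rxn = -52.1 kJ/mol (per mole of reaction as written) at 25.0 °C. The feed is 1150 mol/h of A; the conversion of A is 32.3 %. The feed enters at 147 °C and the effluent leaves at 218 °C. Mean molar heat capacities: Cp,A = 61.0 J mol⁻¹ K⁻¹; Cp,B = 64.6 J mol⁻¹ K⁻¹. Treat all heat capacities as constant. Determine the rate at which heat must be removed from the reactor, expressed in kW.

Q_out = 3.92 kW

Extent of reaction ξ = 0.323 × 1150 = 371.45 mol/h
Reaction term: ξ·ΔH°_rxn = 371.45 × -52.1 = -19353 kJ/h
Sensible, feed 147→25 °C: -8558.3 kJ/h
Outlet flows (mol/h): A 778.55, B 371.45
Sensible, products 25→218 °C: 13797 kJ/h
Q = ΔH = -14114 kJ/h = -3.9205 kW
Heat removed = 3.9205 kW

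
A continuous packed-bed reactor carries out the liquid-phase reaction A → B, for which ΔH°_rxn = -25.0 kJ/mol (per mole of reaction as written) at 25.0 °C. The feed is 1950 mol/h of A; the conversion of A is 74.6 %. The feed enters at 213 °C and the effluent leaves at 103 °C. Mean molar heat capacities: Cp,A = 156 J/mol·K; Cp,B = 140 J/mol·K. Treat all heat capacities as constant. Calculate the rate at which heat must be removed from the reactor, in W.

Q_out = 19900 W

Extent of reaction ξ = 0.746 × 1950 = 1454.7 mol/h
Reaction term: ξ·ΔH°_rxn = 1454.7 × -25.0 = -36368 kJ/h
Sensible, feed 213→25 °C: -57190 kJ/h
Outlet flows (mol/h): A 495.3, B 1454.7
Sensible, products 25→103 °C: 21912 kJ/h
Q = ΔH = -71645 kJ/h = -19.901 kW
Heat removed = 19901 W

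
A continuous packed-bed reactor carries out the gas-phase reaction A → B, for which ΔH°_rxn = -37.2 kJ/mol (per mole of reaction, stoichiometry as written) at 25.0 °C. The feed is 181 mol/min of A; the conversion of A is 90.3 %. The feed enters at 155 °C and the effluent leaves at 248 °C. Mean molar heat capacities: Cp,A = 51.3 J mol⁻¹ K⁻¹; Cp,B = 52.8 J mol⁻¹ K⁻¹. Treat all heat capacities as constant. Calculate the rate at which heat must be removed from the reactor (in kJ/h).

Extent of reaction ξ = 0.903 × 181 = 163.44 mol/min
Reaction term: ξ·ΔH°_rxn = 163.44 × -37.2 = -6080.1 kJ/min
Sensible, feed 155→25 °C: -1207.1 kJ/min
Outlet flows (mol/min): A 17.557, B 163.44
Sensible, products 25→248 °C: 2125.3 kJ/min
Q = ΔH = -5161.9 kJ/min = -86.031 kW
Heat removed = 309710 kJ/h

Q_out = 310000 kJ/h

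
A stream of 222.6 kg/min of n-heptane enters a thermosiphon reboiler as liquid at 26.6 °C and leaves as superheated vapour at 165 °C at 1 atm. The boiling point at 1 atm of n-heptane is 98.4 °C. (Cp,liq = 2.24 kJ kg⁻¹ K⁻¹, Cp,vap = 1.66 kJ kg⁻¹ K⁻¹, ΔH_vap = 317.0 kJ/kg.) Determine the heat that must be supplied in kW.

Q = 2180 kW

liquid 26.6→98.4 °C: 160.83 kJ/kg
vaporisation at 98.4 °C: 317 kJ/kg
vapour 98.4→165 °C: 110.56 kJ/kg
Δh = 160.83 + 317 + 110.56 = 588.39 kJ/kg
Q = ṁ·Δh = 222.6 kg/min × 588.39 kJ/kg = 130980 kJ/min
|Q| = 2182.9 kW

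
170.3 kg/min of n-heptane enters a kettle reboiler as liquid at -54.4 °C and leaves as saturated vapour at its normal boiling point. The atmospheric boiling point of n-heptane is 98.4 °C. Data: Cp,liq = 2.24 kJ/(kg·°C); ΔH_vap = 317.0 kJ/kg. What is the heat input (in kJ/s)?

Q = 1870 kJ/s

liquid -54.4→98.4 °C: 342.27 kJ/kg
vaporisation at 98.4 °C: 317 kJ/kg
Δh = 342.27 + 317 = 659.27 kJ/kg
Q = ṁ·Δh = 170.3 kg/min × 659.27 kJ/kg = 112270 kJ/min
|Q| = 1871.2 kW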